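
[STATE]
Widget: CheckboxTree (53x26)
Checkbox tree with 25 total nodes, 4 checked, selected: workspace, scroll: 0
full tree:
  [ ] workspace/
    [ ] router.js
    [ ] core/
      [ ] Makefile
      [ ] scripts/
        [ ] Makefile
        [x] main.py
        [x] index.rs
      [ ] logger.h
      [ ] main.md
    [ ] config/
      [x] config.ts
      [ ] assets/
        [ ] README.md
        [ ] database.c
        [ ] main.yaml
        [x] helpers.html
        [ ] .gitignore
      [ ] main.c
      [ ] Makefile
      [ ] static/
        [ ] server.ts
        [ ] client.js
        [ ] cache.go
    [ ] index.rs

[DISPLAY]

>[-] workspace/                                      
   [ ] router.js                                     
   [-] core/                                         
     [ ] Makefile                                    
     [-] scripts/                                    
       [ ] Makefile                                  
       [x] main.py                                   
       [x] index.rs                                  
     [ ] logger.h                                    
     [ ] main.md                                     
   [-] config/                                       
     [x] config.ts                                   
     [-] assets/                                     
       [ ] README.md                                 
       [ ] database.c                                
       [ ] main.yaml                                 
       [x] helpers.html                              
       [ ] .gitignore                                
     [ ] main.c                                      
     [ ] Makefile                                    
     [ ] static/                                     
       [ ] server.ts                                 
       [ ] client.js                                 
       [ ] cache.go                                  
   [ ] index.rs                                      
                                                     


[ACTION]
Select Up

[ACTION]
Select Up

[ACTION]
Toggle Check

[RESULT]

>[x] workspace/                                      
   [x] router.js                                     
   [x] core/                                         
     [x] Makefile                                    
     [x] scripts/                                    
       [x] Makefile                                  
       [x] main.py                                   
       [x] index.rs                                  
     [x] logger.h                                    
     [x] main.md                                     
   [x] config/                                       
     [x] config.ts                                   
     [x] assets/                                     
       [x] README.md                                 
       [x] database.c                                
       [x] main.yaml                                 
       [x] helpers.html                              
       [x] .gitignore                                
     [x] main.c                                      
     [x] Makefile                                    
     [x] static/                                     
       [x] server.ts                                 
       [x] client.js                                 
       [x] cache.go                                  
   [x] index.rs                                      
                                                     


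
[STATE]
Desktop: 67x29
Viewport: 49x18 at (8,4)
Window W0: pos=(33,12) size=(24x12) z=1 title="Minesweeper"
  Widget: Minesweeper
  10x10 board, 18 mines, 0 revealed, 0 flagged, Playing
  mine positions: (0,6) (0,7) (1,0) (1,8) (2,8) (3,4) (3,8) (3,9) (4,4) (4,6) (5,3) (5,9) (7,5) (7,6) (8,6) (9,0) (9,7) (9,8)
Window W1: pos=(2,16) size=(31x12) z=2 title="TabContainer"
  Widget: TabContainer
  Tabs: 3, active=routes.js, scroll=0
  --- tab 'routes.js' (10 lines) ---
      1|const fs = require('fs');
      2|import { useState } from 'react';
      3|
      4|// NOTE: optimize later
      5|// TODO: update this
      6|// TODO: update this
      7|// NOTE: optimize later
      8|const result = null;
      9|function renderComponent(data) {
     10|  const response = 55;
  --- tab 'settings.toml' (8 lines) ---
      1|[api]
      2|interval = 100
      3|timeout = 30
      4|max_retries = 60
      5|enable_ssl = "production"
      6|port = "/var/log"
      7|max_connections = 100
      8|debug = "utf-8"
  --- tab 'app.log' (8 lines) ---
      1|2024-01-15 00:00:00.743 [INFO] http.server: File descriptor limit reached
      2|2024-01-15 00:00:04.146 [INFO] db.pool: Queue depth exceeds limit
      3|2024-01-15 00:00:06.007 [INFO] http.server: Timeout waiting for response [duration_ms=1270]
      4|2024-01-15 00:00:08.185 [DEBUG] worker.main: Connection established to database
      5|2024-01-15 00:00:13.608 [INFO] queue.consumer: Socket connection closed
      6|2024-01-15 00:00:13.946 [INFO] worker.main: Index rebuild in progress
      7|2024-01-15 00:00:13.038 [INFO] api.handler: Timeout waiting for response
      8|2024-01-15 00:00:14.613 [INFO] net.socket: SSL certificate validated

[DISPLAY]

                                                 
                                                 
                                                 
                                                 
                                                 
                                                 
                                                 
                                                 
                         ┏━━━━━━━━━━━━━━━━━━━━━━┓
                         ┃ Minesweeper          ┃
                         ┠──────────────────────┨
                         ┃■■■■■■■■■■            ┃
━━━━━━━━━━━━━━━━━━━━━━━━┓┃■■■■■■■■■■            ┃
ontainer                ┃┃■■■■■■■■■■            ┃
────────────────────────┨┃■■■■■■■■■■            ┃
es.js]│ settings.toml │ ┃┃■■■■■■■■■■            ┃
────────────────────────┃┃■■■■■■■■■■            ┃
 fs = require('fs');    ┃┃■■■■■■■■■■            ┃


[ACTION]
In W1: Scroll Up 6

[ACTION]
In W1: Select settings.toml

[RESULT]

                                                 
                                                 
                                                 
                                                 
                                                 
                                                 
                                                 
                                                 
                         ┏━━━━━━━━━━━━━━━━━━━━━━┓
                         ┃ Minesweeper          ┃
                         ┠──────────────────────┨
                         ┃■■■■■■■■■■            ┃
━━━━━━━━━━━━━━━━━━━━━━━━┓┃■■■■■■■■■■            ┃
ontainer                ┃┃■■■■■■■■■■            ┃
────────────────────────┨┃■■■■■■■■■■            ┃
es.js │[settings.toml]│ ┃┃■■■■■■■■■■            ┃
────────────────────────┃┃■■■■■■■■■■            ┃
                        ┃┃■■■■■■■■■■            ┃


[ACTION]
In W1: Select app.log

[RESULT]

                                                 
                                                 
                                                 
                                                 
                                                 
                                                 
                                                 
                                                 
                         ┏━━━━━━━━━━━━━━━━━━━━━━┓
                         ┃ Minesweeper          ┃
                         ┠──────────────────────┨
                         ┃■■■■■■■■■■            ┃
━━━━━━━━━━━━━━━━━━━━━━━━┓┃■■■■■■■■■■            ┃
ontainer                ┃┃■■■■■■■■■■            ┃
────────────────────────┨┃■■■■■■■■■■            ┃
es.js │ settings.toml │[┃┃■■■■■■■■■■            ┃
────────────────────────┃┃■■■■■■■■■■            ┃
01-15 00:00:00.743 [INFO┃┃■■■■■■■■■■            ┃


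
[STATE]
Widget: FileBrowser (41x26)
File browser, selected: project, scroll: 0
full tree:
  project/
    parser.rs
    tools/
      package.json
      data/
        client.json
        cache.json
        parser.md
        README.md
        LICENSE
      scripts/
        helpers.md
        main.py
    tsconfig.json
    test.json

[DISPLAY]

> [-] project/                           
    parser.rs                            
    [+] tools/                           
    tsconfig.json                        
    test.json                            
                                         
                                         
                                         
                                         
                                         
                                         
                                         
                                         
                                         
                                         
                                         
                                         
                                         
                                         
                                         
                                         
                                         
                                         
                                         
                                         
                                         


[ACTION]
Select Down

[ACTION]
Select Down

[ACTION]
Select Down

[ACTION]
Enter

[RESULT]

  [-] project/                           
    parser.rs                            
    [+] tools/                           
  > tsconfig.json                        
    test.json                            
                                         
                                         
                                         
                                         
                                         
                                         
                                         
                                         
                                         
                                         
                                         
                                         
                                         
                                         
                                         
                                         
                                         
                                         
                                         
                                         
                                         


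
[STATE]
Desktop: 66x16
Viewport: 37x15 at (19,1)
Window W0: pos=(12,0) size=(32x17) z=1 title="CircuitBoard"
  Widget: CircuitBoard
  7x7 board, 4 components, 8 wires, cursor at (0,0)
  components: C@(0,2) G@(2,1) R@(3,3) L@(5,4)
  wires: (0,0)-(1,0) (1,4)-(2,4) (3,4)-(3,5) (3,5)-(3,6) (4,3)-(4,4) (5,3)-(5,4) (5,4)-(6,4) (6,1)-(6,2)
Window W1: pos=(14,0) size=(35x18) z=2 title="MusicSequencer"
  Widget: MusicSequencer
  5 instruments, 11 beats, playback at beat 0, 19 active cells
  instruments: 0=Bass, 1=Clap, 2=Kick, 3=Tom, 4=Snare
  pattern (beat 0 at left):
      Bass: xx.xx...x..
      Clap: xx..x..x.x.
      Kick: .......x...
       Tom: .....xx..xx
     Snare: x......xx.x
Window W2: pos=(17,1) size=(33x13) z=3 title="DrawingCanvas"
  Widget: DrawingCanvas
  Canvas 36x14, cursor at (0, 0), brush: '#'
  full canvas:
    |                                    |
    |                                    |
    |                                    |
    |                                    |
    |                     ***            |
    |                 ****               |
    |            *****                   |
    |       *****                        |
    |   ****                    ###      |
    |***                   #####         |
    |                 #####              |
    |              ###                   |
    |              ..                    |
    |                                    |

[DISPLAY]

━━━━━━━━━━━━━━━━━━━━━━━━━━━━━━┓      
DrawingCanvas                 ┃      
──────────────────────────────┨      
                              ┃      
                              ┃      
                              ┃      
                              ┃      
                    ***       ┃      
                ****          ┃      
           *****              ┃      
      *****                   ┃      
  ****                    ### ┃      
━━━━━━━━━━━━━━━━━━━━━━━━━━━━━━┛      
                             ┃       
                             ┃       


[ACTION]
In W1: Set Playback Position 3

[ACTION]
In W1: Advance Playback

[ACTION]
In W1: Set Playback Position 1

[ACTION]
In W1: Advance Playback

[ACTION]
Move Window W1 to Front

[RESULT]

icSequencer                  ┃┓      
─────────────────────────────┨┃      
  01▼34567890                ┃┨      
ss██·██···█··                ┃┃      
ap██··█··█·█·                ┃┃      
ck·······█···                ┃┃      
om·····██··██                ┃┃      
re█······██·█                ┃┃      
                             ┃┃      
                             ┃┃      
                             ┃┃      
                             ┃┃      
                             ┃┛      
                             ┃       
                             ┃       


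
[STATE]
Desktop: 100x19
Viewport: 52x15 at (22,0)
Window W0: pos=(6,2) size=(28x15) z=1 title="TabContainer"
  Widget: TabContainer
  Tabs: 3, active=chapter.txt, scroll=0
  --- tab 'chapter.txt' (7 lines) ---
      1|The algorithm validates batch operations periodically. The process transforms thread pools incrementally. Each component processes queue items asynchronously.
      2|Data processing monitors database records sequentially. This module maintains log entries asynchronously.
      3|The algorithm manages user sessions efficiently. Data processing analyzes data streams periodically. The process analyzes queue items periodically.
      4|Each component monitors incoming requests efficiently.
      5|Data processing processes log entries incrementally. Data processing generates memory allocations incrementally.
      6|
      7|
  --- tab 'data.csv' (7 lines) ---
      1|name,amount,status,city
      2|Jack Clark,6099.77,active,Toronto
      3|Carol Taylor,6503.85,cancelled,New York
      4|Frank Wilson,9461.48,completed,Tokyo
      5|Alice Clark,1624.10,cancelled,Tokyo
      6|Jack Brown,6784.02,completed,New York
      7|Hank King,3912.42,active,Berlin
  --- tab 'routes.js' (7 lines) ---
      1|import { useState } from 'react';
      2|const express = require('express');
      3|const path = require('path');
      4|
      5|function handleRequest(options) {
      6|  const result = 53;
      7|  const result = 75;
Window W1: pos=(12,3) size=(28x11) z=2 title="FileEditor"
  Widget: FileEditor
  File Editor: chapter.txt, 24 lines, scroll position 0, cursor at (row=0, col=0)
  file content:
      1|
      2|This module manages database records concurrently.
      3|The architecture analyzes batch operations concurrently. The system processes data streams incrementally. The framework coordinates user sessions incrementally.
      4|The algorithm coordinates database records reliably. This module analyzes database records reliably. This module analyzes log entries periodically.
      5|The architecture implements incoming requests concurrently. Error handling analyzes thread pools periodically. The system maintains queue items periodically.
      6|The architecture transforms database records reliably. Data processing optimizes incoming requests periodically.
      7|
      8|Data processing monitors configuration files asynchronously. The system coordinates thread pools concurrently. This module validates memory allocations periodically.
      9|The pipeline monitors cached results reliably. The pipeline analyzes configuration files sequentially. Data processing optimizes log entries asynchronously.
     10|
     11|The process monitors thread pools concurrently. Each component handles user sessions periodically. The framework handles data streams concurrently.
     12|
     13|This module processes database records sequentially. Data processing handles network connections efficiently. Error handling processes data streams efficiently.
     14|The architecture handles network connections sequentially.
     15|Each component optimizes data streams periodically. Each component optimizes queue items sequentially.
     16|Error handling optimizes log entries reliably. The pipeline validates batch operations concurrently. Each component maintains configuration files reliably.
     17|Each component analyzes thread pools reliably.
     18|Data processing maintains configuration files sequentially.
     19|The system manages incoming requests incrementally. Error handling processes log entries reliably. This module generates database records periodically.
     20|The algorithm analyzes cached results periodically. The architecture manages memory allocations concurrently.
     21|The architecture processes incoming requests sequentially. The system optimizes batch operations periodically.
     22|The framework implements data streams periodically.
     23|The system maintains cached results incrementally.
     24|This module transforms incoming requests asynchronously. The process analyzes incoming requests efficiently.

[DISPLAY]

                                                    
                                                    
━━━━━━━━━━━┓                                        
━━━━━━━━━━━━━━━━━┓                                  
or               ┃                                  
─────────────────┨                                  
                ▲┃                                  
le manages datab█┃                                  
tecture analyzes░┃                                  
ithm coordinates░┃                                  
tecture implemen░┃                                  
tecture transfor░┃                                  
                ▼┃                                  
━━━━━━━━━━━━━━━━━┛                                  
           ┃                                        


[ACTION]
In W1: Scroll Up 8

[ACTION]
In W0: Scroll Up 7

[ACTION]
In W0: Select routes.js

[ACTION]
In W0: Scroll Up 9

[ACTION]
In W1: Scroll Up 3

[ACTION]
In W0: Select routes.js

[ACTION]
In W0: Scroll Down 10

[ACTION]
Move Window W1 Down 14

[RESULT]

                                                    
                                                    
━━━━━━━━━━━┓                                        
           ┃                                        
───────────┨                                        
data.csv │[┃                                        
───────────┃                                        
= 75;      ┃                                        
━━━━━━━━━━━━━━━━━┓                                  
or               ┃                                  
─────────────────┨                                  
                ▲┃                                  
le manages datab█┃                                  
tecture analyzes░┃                                  
ithm coordinates░┃                                  


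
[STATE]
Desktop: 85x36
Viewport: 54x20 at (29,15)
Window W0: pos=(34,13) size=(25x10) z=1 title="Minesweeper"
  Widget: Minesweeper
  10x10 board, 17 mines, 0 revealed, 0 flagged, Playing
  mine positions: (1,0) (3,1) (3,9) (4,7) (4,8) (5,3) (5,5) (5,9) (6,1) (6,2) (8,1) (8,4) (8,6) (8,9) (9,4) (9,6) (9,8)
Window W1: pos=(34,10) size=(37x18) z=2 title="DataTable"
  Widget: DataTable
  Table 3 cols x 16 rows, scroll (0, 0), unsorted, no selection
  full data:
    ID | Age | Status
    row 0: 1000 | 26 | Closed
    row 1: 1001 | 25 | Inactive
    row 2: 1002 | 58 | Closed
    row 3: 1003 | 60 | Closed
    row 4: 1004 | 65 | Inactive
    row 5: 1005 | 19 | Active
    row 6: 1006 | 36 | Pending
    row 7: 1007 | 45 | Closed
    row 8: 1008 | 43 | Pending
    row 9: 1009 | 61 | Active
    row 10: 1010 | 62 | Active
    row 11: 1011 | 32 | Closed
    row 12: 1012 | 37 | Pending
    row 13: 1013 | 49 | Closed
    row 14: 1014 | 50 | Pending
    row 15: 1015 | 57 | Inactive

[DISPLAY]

     ┃1000│26 │Closed                    ┃            
     ┃1001│25 │Inactive                  ┃            
     ┃1002│58 │Closed                    ┃            
     ┃1003│60 │Closed                    ┃            
     ┃1004│65 │Inactive                  ┃            
     ┃1005│19 │Active                    ┃            
     ┃1006│36 │Pending                   ┃            
     ┃1007│45 │Closed                    ┃            
     ┃1008│43 │Pending                   ┃            
     ┃1009│61 │Active                    ┃            
     ┃1010│62 │Active                    ┃            
     ┃1011│32 │Closed                    ┃            
     ┗━━━━━━━━━━━━━━━━━━━━━━━━━━━━━━━━━━━┛            
                                                      
                                                      
                                                      
                                                      
                                                      
                                                      
                                                      


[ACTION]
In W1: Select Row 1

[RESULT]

     ┃1000│26 │Closed                    ┃            
     ┃>001│25 │Inactive                  ┃            
     ┃1002│58 │Closed                    ┃            
     ┃1003│60 │Closed                    ┃            
     ┃1004│65 │Inactive                  ┃            
     ┃1005│19 │Active                    ┃            
     ┃1006│36 │Pending                   ┃            
     ┃1007│45 │Closed                    ┃            
     ┃1008│43 │Pending                   ┃            
     ┃1009│61 │Active                    ┃            
     ┃1010│62 │Active                    ┃            
     ┃1011│32 │Closed                    ┃            
     ┗━━━━━━━━━━━━━━━━━━━━━━━━━━━━━━━━━━━┛            
                                                      
                                                      
                                                      
                                                      
                                                      
                                                      
                                                      


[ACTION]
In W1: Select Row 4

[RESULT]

     ┃1000│26 │Closed                    ┃            
     ┃1001│25 │Inactive                  ┃            
     ┃1002│58 │Closed                    ┃            
     ┃1003│60 │Closed                    ┃            
     ┃>004│65 │Inactive                  ┃            
     ┃1005│19 │Active                    ┃            
     ┃1006│36 │Pending                   ┃            
     ┃1007│45 │Closed                    ┃            
     ┃1008│43 │Pending                   ┃            
     ┃1009│61 │Active                    ┃            
     ┃1010│62 │Active                    ┃            
     ┃1011│32 │Closed                    ┃            
     ┗━━━━━━━━━━━━━━━━━━━━━━━━━━━━━━━━━━━┛            
                                                      
                                                      
                                                      
                                                      
                                                      
                                                      
                                                      


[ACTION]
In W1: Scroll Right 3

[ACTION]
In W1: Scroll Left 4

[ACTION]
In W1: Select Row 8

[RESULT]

     ┃1000│26 │Closed                    ┃            
     ┃1001│25 │Inactive                  ┃            
     ┃1002│58 │Closed                    ┃            
     ┃1003│60 │Closed                    ┃            
     ┃1004│65 │Inactive                  ┃            
     ┃1005│19 │Active                    ┃            
     ┃1006│36 │Pending                   ┃            
     ┃1007│45 │Closed                    ┃            
     ┃>008│43 │Pending                   ┃            
     ┃1009│61 │Active                    ┃            
     ┃1010│62 │Active                    ┃            
     ┃1011│32 │Closed                    ┃            
     ┗━━━━━━━━━━━━━━━━━━━━━━━━━━━━━━━━━━━┛            
                                                      
                                                      
                                                      
                                                      
                                                      
                                                      
                                                      


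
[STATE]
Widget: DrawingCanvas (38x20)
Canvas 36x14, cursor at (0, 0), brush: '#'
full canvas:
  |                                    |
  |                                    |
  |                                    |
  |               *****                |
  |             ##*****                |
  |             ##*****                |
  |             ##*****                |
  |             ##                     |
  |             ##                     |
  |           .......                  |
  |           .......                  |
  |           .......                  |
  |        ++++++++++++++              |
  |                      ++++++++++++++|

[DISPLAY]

+                                     
                                      
                                      
               *****                  
             ##*****                  
             ##*****                  
             ##*****                  
             ##                       
             ##                       
           .......                    
           .......                    
           .......                    
        ++++++++++++++                
                      ++++++++++++++  
                                      
                                      
                                      
                                      
                                      
                                      


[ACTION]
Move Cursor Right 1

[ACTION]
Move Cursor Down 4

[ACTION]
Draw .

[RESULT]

                                      
                                      
                                      
               *****                  
 .           ##*****                  
             ##*****                  
             ##*****                  
             ##                       
             ##                       
           .......                    
           .......                    
           .......                    
        ++++++++++++++                
                      ++++++++++++++  
                                      
                                      
                                      
                                      
                                      
                                      


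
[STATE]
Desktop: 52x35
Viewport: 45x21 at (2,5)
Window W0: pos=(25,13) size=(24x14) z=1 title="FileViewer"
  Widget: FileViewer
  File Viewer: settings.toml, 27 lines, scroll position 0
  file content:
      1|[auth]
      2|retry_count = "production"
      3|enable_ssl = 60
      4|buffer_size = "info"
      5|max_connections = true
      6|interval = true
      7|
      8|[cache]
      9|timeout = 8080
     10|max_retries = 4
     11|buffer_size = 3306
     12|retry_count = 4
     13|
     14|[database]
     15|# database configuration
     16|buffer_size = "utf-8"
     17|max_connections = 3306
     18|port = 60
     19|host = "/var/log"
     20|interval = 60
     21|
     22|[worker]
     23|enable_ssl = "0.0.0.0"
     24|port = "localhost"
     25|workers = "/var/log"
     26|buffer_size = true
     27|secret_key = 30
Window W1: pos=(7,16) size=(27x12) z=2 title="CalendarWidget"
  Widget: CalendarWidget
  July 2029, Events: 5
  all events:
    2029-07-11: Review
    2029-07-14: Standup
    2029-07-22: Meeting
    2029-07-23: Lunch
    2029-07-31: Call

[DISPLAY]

                                             
                                             
                                             
                                             
                                             
                                             
                                             
                                             
                       ┏━━━━━━━━━━━━━━━━━━━━━
                       ┃ FileViewer          
                       ┠─────────────────────
     ┏━━━━━━━━━━━━━━━━━━━━━━━━━┓             
     ┃ CalendarWidget          ┃unt = "produc
     ┠─────────────────────────┨sl = 60      
     ┃        July 2029        ┃ize = "info" 
     ┃Mo Tu We Th Fr Sa Su     ┃ections = tru
     ┃                   1     ┃ = true      
     ┃ 2  3  4  5  6  7  8     ┃             
     ┃ 9 10 11* 12 13 14* 15   ┃             
     ┃16 17 18 19 20 21 22*    ┃= 8080       
     ┃23* 24 25 26 27 28 29    ┃ies = 4      


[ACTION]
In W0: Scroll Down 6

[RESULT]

                                             
                                             
                                             
                                             
                                             
                                             
                                             
                                             
                       ┏━━━━━━━━━━━━━━━━━━━━━
                       ┃ FileViewer          
                       ┠─────────────────────
     ┏━━━━━━━━━━━━━━━━━━━━━━━━━┓             
     ┃ CalendarWidget          ┃             
     ┠─────────────────────────┨= 8080       
     ┃        July 2029        ┃ies = 4      
     ┃Mo Tu We Th Fr Sa Su     ┃ize = 3306   
     ┃                   1     ┃unt = 4      
     ┃ 2  3  4  5  6  7  8     ┃             
     ┃ 9 10 11* 12 13 14* 15   ┃e]           
     ┃16 17 18 19 20 21 22*    ┃se configurat
     ┃23* 24 25 26 27 28 29    ┃ize = "utf-8"


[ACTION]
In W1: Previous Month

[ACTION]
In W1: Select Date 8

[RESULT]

                                             
                                             
                                             
                                             
                                             
                                             
                                             
                                             
                       ┏━━━━━━━━━━━━━━━━━━━━━
                       ┃ FileViewer          
                       ┠─────────────────────
     ┏━━━━━━━━━━━━━━━━━━━━━━━━━┓             
     ┃ CalendarWidget          ┃             
     ┠─────────────────────────┨= 8080       
     ┃        June 2029        ┃ies = 4      
     ┃Mo Tu We Th Fr Sa Su     ┃ize = 3306   
     ┃             1  2  3     ┃unt = 4      
     ┃ 4  5  6  7 [ 8]  9 10   ┃             
     ┃11 12 13 14 15 16 17     ┃e]           
     ┃18 19 20 21 22 23 24     ┃se configurat
     ┃25 26 27 28 29 30        ┃ize = "utf-8"


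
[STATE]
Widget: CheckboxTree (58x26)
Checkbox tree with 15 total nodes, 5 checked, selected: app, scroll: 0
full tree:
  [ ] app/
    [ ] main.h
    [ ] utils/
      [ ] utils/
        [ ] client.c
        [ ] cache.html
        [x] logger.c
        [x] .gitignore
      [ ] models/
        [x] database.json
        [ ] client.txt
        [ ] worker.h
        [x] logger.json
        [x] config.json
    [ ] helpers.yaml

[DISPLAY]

>[-] app/                                                 
   [ ] main.h                                             
   [-] utils/                                             
     [-] utils/                                           
       [ ] client.c                                       
       [ ] cache.html                                     
       [x] logger.c                                       
       [x] .gitignore                                     
     [-] models/                                          
       [x] database.json                                  
       [ ] client.txt                                     
       [ ] worker.h                                       
       [x] logger.json                                    
       [x] config.json                                    
   [ ] helpers.yaml                                       
                                                          
                                                          
                                                          
                                                          
                                                          
                                                          
                                                          
                                                          
                                                          
                                                          
                                                          


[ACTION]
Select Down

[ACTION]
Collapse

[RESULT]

 [-] app/                                                 
>  [ ] main.h                                             
   [-] utils/                                             
     [-] utils/                                           
       [ ] client.c                                       
       [ ] cache.html                                     
       [x] logger.c                                       
       [x] .gitignore                                     
     [-] models/                                          
       [x] database.json                                  
       [ ] client.txt                                     
       [ ] worker.h                                       
       [x] logger.json                                    
       [x] config.json                                    
   [ ] helpers.yaml                                       
                                                          
                                                          
                                                          
                                                          
                                                          
                                                          
                                                          
                                                          
                                                          
                                                          
                                                          


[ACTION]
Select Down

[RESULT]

 [-] app/                                                 
   [ ] main.h                                             
>  [-] utils/                                             
     [-] utils/                                           
       [ ] client.c                                       
       [ ] cache.html                                     
       [x] logger.c                                       
       [x] .gitignore                                     
     [-] models/                                          
       [x] database.json                                  
       [ ] client.txt                                     
       [ ] worker.h                                       
       [x] logger.json                                    
       [x] config.json                                    
   [ ] helpers.yaml                                       
                                                          
                                                          
                                                          
                                                          
                                                          
                                                          
                                                          
                                                          
                                                          
                                                          
                                                          


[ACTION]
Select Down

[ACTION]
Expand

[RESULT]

 [-] app/                                                 
   [ ] main.h                                             
   [-] utils/                                             
>    [-] utils/                                           
       [ ] client.c                                       
       [ ] cache.html                                     
       [x] logger.c                                       
       [x] .gitignore                                     
     [-] models/                                          
       [x] database.json                                  
       [ ] client.txt                                     
       [ ] worker.h                                       
       [x] logger.json                                    
       [x] config.json                                    
   [ ] helpers.yaml                                       
                                                          
                                                          
                                                          
                                                          
                                                          
                                                          
                                                          
                                                          
                                                          
                                                          
                                                          
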